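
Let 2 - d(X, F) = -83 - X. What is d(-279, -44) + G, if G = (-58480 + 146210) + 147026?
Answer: 234562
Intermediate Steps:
G = 234756 (G = 87730 + 147026 = 234756)
d(X, F) = 85 + X (d(X, F) = 2 - (-83 - X) = 2 + (83 + X) = 85 + X)
d(-279, -44) + G = (85 - 279) + 234756 = -194 + 234756 = 234562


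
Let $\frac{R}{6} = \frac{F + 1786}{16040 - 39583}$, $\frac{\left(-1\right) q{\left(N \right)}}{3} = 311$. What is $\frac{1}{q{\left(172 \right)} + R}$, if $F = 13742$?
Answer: $- \frac{23543}{22058787} \approx -0.0010673$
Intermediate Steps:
$q{\left(N \right)} = -933$ ($q{\left(N \right)} = \left(-3\right) 311 = -933$)
$R = - \frac{93168}{23543}$ ($R = 6 \frac{13742 + 1786}{16040 - 39583} = 6 \frac{15528}{-23543} = 6 \cdot 15528 \left(- \frac{1}{23543}\right) = 6 \left(- \frac{15528}{23543}\right) = - \frac{93168}{23543} \approx -3.9574$)
$\frac{1}{q{\left(172 \right)} + R} = \frac{1}{-933 - \frac{93168}{23543}} = \frac{1}{- \frac{22058787}{23543}} = - \frac{23543}{22058787}$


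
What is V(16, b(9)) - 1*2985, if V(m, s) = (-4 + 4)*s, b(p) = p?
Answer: -2985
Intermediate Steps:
V(m, s) = 0 (V(m, s) = 0*s = 0)
V(16, b(9)) - 1*2985 = 0 - 1*2985 = 0 - 2985 = -2985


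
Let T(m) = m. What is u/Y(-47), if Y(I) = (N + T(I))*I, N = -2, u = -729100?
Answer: -729100/2303 ≈ -316.59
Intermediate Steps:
Y(I) = I*(-2 + I) (Y(I) = (-2 + I)*I = I*(-2 + I))
u/Y(-47) = -729100*(-1/(47*(-2 - 47))) = -729100/((-47*(-49))) = -729100/2303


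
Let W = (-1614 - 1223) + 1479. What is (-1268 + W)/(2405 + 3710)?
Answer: -2626/6115 ≈ -0.42944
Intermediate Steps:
W = -1358 (W = -2837 + 1479 = -1358)
(-1268 + W)/(2405 + 3710) = (-1268 - 1358)/(2405 + 3710) = -2626/6115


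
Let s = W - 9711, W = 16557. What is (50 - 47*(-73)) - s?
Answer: -3365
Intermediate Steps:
s = 6846 (s = 16557 - 9711 = 6846)
(50 - 47*(-73)) - s = (50 - 47*(-73)) - 1*6846 = (50 + 3431) - 6846 = 3481 - 6846 = -3365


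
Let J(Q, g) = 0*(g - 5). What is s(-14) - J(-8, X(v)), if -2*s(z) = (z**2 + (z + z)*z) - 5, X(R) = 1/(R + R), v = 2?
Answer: -583/2 ≈ -291.50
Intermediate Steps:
X(R) = 1/(2*R)
J(Q, g) = 0 (J(Q, g) = 0*(-5 + g) = 0)
s(z) = 5/2 - 3*z**2/2 (s(z) = -((z**2 + (z + z)*z) - 5)/2 = -((z**2 + (2*z)*z) - 5)/2 = -((z**2 + 2*z**2) - 5)/2 = -(3*z**2 - 5)/2 = -(-5 + 3*z**2)/2 = 5/2 - 3*z**2/2)
s(-14) - J(-8, X(v)) = (5/2 - 3/2*(-14)**2) - 1*0 = (5/2 - 3/2*196) + 0 = (5/2 - 294) + 0 = -583/2 + 0 = -583/2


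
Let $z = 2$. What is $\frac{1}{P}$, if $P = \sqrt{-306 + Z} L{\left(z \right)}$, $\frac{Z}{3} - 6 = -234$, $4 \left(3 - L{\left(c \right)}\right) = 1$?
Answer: $- \frac{2 i \sqrt{110}}{1815} \approx - 0.011557 i$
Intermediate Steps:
$L{\left(c \right)} = \frac{11}{4}$ ($L{\left(c \right)} = 3 - \frac{1}{4} = \frac{11}{4}$)
$Z = -684$ ($Z = 18 + 3 \left(-234\right) = 18 - 702 = -684$)
$P = \frac{33 i \sqrt{110}}{4}$ ($P = \sqrt{-306 - 684} \cdot \frac{11}{4} = \sqrt{-990} \cdot \frac{11}{4} = 3 i \sqrt{110} \cdot \frac{11}{4} = \frac{33 i \sqrt{110}}{4} \approx 86.527 i$)
$\frac{1}{P} = \frac{1}{\frac{33}{4} i \sqrt{110}} = - \frac{2 i \sqrt{110}}{1815}$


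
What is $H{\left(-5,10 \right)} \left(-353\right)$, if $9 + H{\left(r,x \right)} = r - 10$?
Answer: $8472$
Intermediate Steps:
$H{\left(r,x \right)} = -19 + r$ ($H{\left(r,x \right)} = -9 + \left(r - 10\right) = -9 + \left(-10 + r\right) = -19 + r$)
$H{\left(-5,10 \right)} \left(-353\right) = \left(-19 - 5\right) \left(-353\right) = \left(-24\right) \left(-353\right) = 8472$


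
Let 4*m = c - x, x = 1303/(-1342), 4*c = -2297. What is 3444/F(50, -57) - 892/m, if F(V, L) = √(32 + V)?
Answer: 9576512/1538681 + 42*√82 ≈ 386.55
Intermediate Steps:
c = -2297/4 (c = (¼)*(-2297) = -2297/4 ≈ -574.25)
x = -1303/1342 (x = 1303*(-1/1342) = -1303/1342 ≈ -0.97094)
m = -1538681/10736 (m = (-2297/4 - 1*(-1303/1342))/4 = (-2297/4 + 1303/1342)/4 = (¼)*(-1538681/2684) = -1538681/10736 ≈ -143.32)
3444/F(50, -57) - 892/m = 3444/(√(32 + 50)) - 892/(-1538681/10736) = 3444/(√82) - 892*(-10736/1538681) = 3444*(√82/82) + 9576512/1538681 = 42*√82 + 9576512/1538681 = 9576512/1538681 + 42*√82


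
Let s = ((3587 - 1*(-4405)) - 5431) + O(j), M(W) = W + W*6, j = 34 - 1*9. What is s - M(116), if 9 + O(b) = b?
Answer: 1765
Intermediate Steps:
j = 25 (j = 34 - 9 = 25)
M(W) = 7*W (M(W) = W + 6*W = 7*W)
O(b) = -9 + b
s = 2577 (s = ((3587 - 1*(-4405)) - 5431) + (-9 + 25) = ((3587 + 4405) - 5431) + 16 = (7992 - 5431) + 16 = 2561 + 16 = 2577)
s - M(116) = 2577 - 7*116 = 2577 - 1*812 = 2577 - 812 = 1765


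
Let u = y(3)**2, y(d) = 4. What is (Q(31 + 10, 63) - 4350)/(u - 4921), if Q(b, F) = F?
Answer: 1429/1635 ≈ 0.87401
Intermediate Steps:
u = 16 (u = 4**2 = 16)
(Q(31 + 10, 63) - 4350)/(u - 4921) = (63 - 4350)/(16 - 4921) = -4287/(-4905) = -4287*(-1/4905) = 1429/1635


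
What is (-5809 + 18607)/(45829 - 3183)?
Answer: 6399/21323 ≈ 0.30010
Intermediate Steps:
(-5809 + 18607)/(45829 - 3183) = 12798/42646 = 12798*(1/42646) = 6399/21323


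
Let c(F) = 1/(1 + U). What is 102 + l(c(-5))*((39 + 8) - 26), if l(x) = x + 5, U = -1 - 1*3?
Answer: 200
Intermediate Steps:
U = -4 (U = -1 - 3 = -4)
c(F) = -⅓ (c(F) = 1/(1 - 4) = 1/(-3) = -⅓)
l(x) = 5 + x
102 + l(c(-5))*((39 + 8) - 26) = 102 + (5 - ⅓)*((39 + 8) - 26) = 102 + 14*(47 - 26)/3 = 102 + (14/3)*21 = 102 + 98 = 200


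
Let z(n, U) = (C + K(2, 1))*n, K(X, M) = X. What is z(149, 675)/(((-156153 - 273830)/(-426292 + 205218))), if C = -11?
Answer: -296460234/429983 ≈ -689.47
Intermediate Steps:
z(n, U) = -9*n (z(n, U) = (-11 + 2)*n = -9*n)
z(149, 675)/(((-156153 - 273830)/(-426292 + 205218))) = (-9*149)/(((-156153 - 273830)/(-426292 + 205218))) = -1341/((-429983/(-221074))) = -1341/((-429983*(-1/221074))) = -1341/429983/221074 = -1341*221074/429983 = -296460234/429983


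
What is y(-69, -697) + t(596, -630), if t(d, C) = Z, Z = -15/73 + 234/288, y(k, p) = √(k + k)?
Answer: 709/1168 + I*√138 ≈ 0.60702 + 11.747*I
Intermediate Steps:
y(k, p) = √2*√k (y(k, p) = √(2*k) = √2*√k)
Z = 709/1168 (Z = -15*1/73 + 234*(1/288) = -15/73 + 13/16 = 709/1168 ≈ 0.60702)
t(d, C) = 709/1168
y(-69, -697) + t(596, -630) = √2*√(-69) + 709/1168 = √2*(I*√69) + 709/1168 = I*√138 + 709/1168 = 709/1168 + I*√138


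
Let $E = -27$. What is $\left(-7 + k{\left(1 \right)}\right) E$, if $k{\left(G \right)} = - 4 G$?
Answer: $297$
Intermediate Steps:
$\left(-7 + k{\left(1 \right)}\right) E = \left(-7 - 4\right) \left(-27\right) = \left(-11\right) \left(-27\right) = 297$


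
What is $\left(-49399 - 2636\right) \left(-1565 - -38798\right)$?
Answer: $-1937419155$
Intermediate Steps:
$\left(-49399 - 2636\right) \left(-1565 - -38798\right) = - 52035 \left(-1565 + 38798\right) = \left(-52035\right) 37233 = -1937419155$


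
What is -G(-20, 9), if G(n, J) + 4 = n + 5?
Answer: 19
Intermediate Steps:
G(n, J) = 1 + n (G(n, J) = -4 + (n + 5) = -4 + (5 + n) = 1 + n)
-G(-20, 9) = -(1 - 20) = -1*(-19) = 19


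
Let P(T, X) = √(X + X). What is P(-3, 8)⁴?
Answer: 256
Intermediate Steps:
P(T, X) = √2*√X (P(T, X) = √(2*X) = √2*√X)
P(-3, 8)⁴ = (√2*√8)⁴ = (√2*(2*√2))⁴ = 4⁴ = 256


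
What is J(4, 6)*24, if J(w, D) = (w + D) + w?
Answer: 336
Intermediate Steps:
J(w, D) = D + 2*w (J(w, D) = (D + w) + w = D + 2*w)
J(4, 6)*24 = (6 + 2*4)*24 = (6 + 8)*24 = 14*24 = 336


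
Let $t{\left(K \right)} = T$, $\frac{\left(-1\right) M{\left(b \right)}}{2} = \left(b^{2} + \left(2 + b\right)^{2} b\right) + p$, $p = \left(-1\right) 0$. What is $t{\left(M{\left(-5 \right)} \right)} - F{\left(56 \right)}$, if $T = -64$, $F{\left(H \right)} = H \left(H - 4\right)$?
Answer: $-2976$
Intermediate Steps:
$F{\left(H \right)} = H \left(-4 + H\right)$
$p = 0$
$M{\left(b \right)} = - 2 b^{2} - 2 b \left(2 + b\right)^{2}$ ($M{\left(b \right)} = - 2 \left(\left(b^{2} + \left(2 + b\right)^{2} b\right) + 0\right) = - 2 \left(\left(b^{2} + b \left(2 + b\right)^{2}\right) + 0\right) = - 2 \left(b^{2} + b \left(2 + b\right)^{2}\right) = - 2 b^{2} - 2 b \left(2 + b\right)^{2}$)
$t{\left(K \right)} = -64$
$t{\left(M{\left(-5 \right)} \right)} - F{\left(56 \right)} = -64 - 56 \left(-4 + 56\right) = -64 - 56 \cdot 52 = -64 - 2912 = -2976$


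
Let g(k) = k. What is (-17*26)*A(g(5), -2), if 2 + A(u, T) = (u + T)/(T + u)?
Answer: 442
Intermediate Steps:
A(u, T) = -1 (A(u, T) = -2 + (u + T)/(T + u) = -2 + (T + u)/(T + u) = -2 + 1 = -1)
(-17*26)*A(g(5), -2) = -17*26*(-1) = -442*(-1) = 442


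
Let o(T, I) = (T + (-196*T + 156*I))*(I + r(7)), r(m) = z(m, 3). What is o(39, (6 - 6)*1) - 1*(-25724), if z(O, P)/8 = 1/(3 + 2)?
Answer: 13556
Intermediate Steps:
z(O, P) = 8/5 (z(O, P) = 8/(3 + 2) = 8/5)
r(m) = 8/5
o(T, I) = (8/5 + I)*(-195*T + 156*I) (o(T, I) = (T + (-196*T + 156*I))*(I + 8/5) = (-195*T + 156*I)*(8/5 + I) = (8/5 + I)*(-195*T + 156*I))
o(39, (6 - 6)*1) - 1*(-25724) = (-312*39 + 156*((6 - 6)*1)² + 1248*((6 - 6)*1)/5 - 195*(6 - 6)*1*39) - 1*(-25724) = (-12168 + 156*(0*1)² + 1248*(0*1)/5 - 195*0*1*39) + 25724 = (-12168 + 156*0² + (1248/5)*0 - 195*0*39) + 25724 = (-12168 + 156*0 + 0 + 0) + 25724 = (-12168 + 0 + 0 + 0) + 25724 = -12168 + 25724 = 13556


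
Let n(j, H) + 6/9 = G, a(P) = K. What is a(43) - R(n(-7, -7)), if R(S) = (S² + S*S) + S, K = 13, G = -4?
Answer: -233/9 ≈ -25.889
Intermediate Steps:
a(P) = 13
n(j, H) = -14/3 (n(j, H) = -⅔ - 4 = -14/3)
R(S) = S + 2*S² (R(S) = (S² + S²) + S = 2*S² + S = S + 2*S²)
a(43) - R(n(-7, -7)) = 13 - (-14)*(1 + 2*(-14/3))/3 = 13 - (-14)*(1 - 28/3)/3 = 13 - (-14)*(-25)/(3*3) = 13 - 1*350/9 = 13 - 350/9 = -233/9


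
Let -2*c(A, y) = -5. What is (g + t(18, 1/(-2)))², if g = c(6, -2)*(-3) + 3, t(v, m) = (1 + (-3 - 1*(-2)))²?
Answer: 81/4 ≈ 20.250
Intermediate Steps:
c(A, y) = 5/2 (c(A, y) = -½*(-5) = 5/2)
t(v, m) = 0 (t(v, m) = (1 + (-3 + 2))² = (1 - 1)² = 0² = 0)
g = -9/2 (g = (5/2)*(-3) + 3 = -15/2 + 3 = -9/2 ≈ -4.5000)
(g + t(18, 1/(-2)))² = (-9/2 + 0)² = (-9/2)² = 81/4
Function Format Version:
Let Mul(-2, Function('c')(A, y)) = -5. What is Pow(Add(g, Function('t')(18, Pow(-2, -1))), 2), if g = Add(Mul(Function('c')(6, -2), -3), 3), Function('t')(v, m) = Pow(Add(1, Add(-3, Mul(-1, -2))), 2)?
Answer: Rational(81, 4) ≈ 20.250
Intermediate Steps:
Function('c')(A, y) = Rational(5, 2) (Function('c')(A, y) = Mul(Rational(-1, 2), -5) = Rational(5, 2))
Function('t')(v, m) = 0 (Function('t')(v, m) = Pow(Add(1, Add(-3, 2)), 2) = Pow(Add(1, -1), 2) = Pow(0, 2) = 0)
g = Rational(-9, 2) (g = Add(Mul(Rational(5, 2), -3), 3) = Add(Rational(-15, 2), 3) = Rational(-9, 2) ≈ -4.5000)
Pow(Add(g, Function('t')(18, Pow(-2, -1))), 2) = Pow(Add(Rational(-9, 2), 0), 2) = Pow(Rational(-9, 2), 2) = Rational(81, 4)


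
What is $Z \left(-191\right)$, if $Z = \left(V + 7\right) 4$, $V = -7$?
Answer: $0$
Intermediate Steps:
$Z = 0$ ($Z = \left(-7 + 7\right) 4 = 0 \cdot 4 = 0$)
$Z \left(-191\right) = 0 \left(-191\right) = 0$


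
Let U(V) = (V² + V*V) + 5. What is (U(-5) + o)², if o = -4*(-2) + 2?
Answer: 4225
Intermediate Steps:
U(V) = 5 + 2*V² (U(V) = (V² + V²) + 5 = 2*V² + 5 = 5 + 2*V²)
o = 10 (o = 8 + 2 = 10)
(U(-5) + o)² = ((5 + 2*(-5)²) + 10)² = ((5 + 2*25) + 10)² = ((5 + 50) + 10)² = (55 + 10)² = 65² = 4225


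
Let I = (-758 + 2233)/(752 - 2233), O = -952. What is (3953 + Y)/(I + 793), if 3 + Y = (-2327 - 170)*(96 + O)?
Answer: 528564457/195493 ≈ 2703.8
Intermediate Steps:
Y = 2137429 (Y = -3 + (-2327 - 170)*(96 - 952) = -3 - 2497*(-856) = -3 + 2137432 = 2137429)
I = -1475/1481 (I = 1475/(-1481) = 1475*(-1/1481) = -1475/1481 ≈ -0.99595)
(3953 + Y)/(I + 793) = (3953 + 2137429)/(-1475/1481 + 793) = 2141382/(1172958/1481) = 2141382*(1481/1172958) = 528564457/195493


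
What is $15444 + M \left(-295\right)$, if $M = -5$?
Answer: $16919$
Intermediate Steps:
$15444 + M \left(-295\right) = 15444 - -1475 = 15444 + 1475 = 16919$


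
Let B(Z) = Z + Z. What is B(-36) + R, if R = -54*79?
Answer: -4338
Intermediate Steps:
B(Z) = 2*Z
R = -4266
B(-36) + R = 2*(-36) - 4266 = -72 - 4266 = -4338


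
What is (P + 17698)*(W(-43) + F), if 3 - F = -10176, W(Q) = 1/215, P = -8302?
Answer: 20563014456/215 ≈ 9.5642e+7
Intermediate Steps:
W(Q) = 1/215
F = 10179 (F = 3 - 1*(-10176) = 3 + 10176 = 10179)
(P + 17698)*(W(-43) + F) = (-8302 + 17698)*(1/215 + 10179) = 9396*(2188486/215) = 20563014456/215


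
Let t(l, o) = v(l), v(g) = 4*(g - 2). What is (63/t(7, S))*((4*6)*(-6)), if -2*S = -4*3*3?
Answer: -2268/5 ≈ -453.60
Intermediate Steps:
v(g) = -8 + 4*g (v(g) = 4*(-2 + g) = -8 + 4*g)
S = 18 (S = -(-4*3)*3/2 = -(-6)*3 = -½*(-36) = 18)
t(l, o) = -8 + 4*l
(63/t(7, S))*((4*6)*(-6)) = (63/(-8 + 4*7))*((4*6)*(-6)) = (63/(-8 + 28))*(24*(-6)) = (63/20)*(-144) = -2268/5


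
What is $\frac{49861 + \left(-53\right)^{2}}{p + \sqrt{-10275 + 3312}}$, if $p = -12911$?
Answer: $- \frac{340011185}{83350442} - \frac{26335 i \sqrt{6963}}{83350442} \approx -4.0793 - 0.026365 i$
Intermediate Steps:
$\frac{49861 + \left(-53\right)^{2}}{p + \sqrt{-10275 + 3312}} = \frac{49861 + \left(-53\right)^{2}}{-12911 + \sqrt{-10275 + 3312}} = \frac{49861 + 2809}{-12911 + \sqrt{-6963}} = \frac{52670}{-12911 + i \sqrt{6963}}$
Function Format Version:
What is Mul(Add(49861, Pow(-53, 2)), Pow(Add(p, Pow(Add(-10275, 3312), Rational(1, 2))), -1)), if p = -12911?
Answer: Add(Rational(-340011185, 83350442), Mul(Rational(-26335, 83350442), I, Pow(6963, Rational(1, 2)))) ≈ Add(-4.0793, Mul(-0.026365, I))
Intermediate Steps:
Mul(Add(49861, Pow(-53, 2)), Pow(Add(p, Pow(Add(-10275, 3312), Rational(1, 2))), -1)) = Mul(Add(49861, Pow(-53, 2)), Pow(Add(-12911, Pow(Add(-10275, 3312), Rational(1, 2))), -1)) = Mul(Add(49861, 2809), Pow(Add(-12911, Pow(-6963, Rational(1, 2))), -1)) = Mul(52670, Pow(Add(-12911, Mul(I, Pow(6963, Rational(1, 2)))), -1))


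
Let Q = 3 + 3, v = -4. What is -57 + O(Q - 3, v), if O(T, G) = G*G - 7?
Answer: -48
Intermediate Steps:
Q = 6
O(T, G) = -7 + G² (O(T, G) = G² - 7 = -7 + G²)
-57 + O(Q - 3, v) = -57 + (-7 + (-4)²) = -57 + (-7 + 16) = -57 + 9 = -48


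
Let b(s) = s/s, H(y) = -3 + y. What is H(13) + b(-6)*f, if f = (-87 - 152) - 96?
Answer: -325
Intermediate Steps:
b(s) = 1
f = -335 (f = -239 - 96 = -335)
H(13) + b(-6)*f = (-3 + 13) + 1*(-335) = 10 - 335 = -325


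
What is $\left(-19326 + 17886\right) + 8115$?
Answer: $6675$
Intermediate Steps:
$\left(-19326 + 17886\right) + 8115 = -1440 + 8115 = 6675$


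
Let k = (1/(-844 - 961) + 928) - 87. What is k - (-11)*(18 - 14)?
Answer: 1597424/1805 ≈ 885.00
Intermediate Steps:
k = 1518004/1805 (k = (1/(-1805) + 928) - 87 = (-1/1805 + 928) - 87 = 1675039/1805 - 87 = 1518004/1805 ≈ 841.00)
k - (-11)*(18 - 14) = 1518004/1805 - (-11)*(18 - 14) = 1518004/1805 - (-11)*4 = 1518004/1805 - 1*(-44) = 1518004/1805 + 44 = 1597424/1805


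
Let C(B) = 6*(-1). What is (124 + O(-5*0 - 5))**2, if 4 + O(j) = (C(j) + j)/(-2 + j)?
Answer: 724201/49 ≈ 14780.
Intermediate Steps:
C(B) = -6
O(j) = -4 + (-6 + j)/(-2 + j)
(124 + O(-5*0 - 5))**2 = (124 + (2 - 3*(-5*0 - 5))/(-2 + (-5*0 - 5)))**2 = (124 + (2 - 3*(0 - 5))/(-2 + (0 - 5)))**2 = (124 + (2 - 3*(-5))/(-2 - 5))**2 = (124 + (2 + 15)/(-7))**2 = (124 - 1/7*17)**2 = (124 - 17/7)**2 = (851/7)**2 = 724201/49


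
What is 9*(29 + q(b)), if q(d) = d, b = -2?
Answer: 243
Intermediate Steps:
9*(29 + q(b)) = 9*(29 - 2) = 9*27 = 243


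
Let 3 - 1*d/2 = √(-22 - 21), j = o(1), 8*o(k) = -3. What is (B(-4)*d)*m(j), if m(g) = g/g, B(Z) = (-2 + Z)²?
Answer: 216 - 72*I*√43 ≈ 216.0 - 472.14*I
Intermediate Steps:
o(k) = -3/8 (o(k) = (⅛)*(-3) = -3/8)
j = -3/8 ≈ -0.37500
m(g) = 1
d = 6 - 2*I*√43 (d = 6 - 2*√(-22 - 21) = 6 - 2*I*√43 ≈ 6.0 - 13.115*I)
(B(-4)*d)*m(j) = ((-2 - 4)²*(6 - 2*I*√43))*1 = ((-6)²*(6 - 2*I*√43))*1 = (36*(6 - 2*I*√43))*1 = (216 - 72*I*√43)*1 = 216 - 72*I*√43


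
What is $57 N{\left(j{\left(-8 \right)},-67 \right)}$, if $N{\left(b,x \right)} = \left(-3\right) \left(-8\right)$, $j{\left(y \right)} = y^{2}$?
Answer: $1368$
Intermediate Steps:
$N{\left(b,x \right)} = 24$
$57 N{\left(j{\left(-8 \right)},-67 \right)} = 57 \cdot 24 = 1368$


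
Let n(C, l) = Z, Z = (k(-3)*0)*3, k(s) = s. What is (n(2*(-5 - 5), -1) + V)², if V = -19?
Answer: 361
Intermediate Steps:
Z = 0 (Z = -3*0*3 = 0*3 = 0)
n(C, l) = 0
(n(2*(-5 - 5), -1) + V)² = (0 - 19)² = (-19)² = 361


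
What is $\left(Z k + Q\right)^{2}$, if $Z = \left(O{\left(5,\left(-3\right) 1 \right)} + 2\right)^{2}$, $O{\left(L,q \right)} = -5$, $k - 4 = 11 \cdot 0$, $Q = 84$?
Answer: $14400$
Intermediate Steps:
$k = 4$ ($k = 4 + 11 \cdot 0 = 4 + 0 = 4$)
$Z = 9$ ($Z = \left(-5 + 2\right)^{2} = \left(-3\right)^{2} = 9$)
$\left(Z k + Q\right)^{2} = \left(9 \cdot 4 + 84\right)^{2} = \left(36 + 84\right)^{2} = 120^{2} = 14400$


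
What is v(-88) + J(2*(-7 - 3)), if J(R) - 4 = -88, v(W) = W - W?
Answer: -84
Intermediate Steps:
v(W) = 0
J(R) = -84 (J(R) = 4 - 88 = -84)
v(-88) + J(2*(-7 - 3)) = 0 - 84 = -84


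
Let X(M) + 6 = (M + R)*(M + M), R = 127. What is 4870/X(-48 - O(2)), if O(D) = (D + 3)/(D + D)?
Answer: -7792/12263 ≈ -0.63541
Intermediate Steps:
O(D) = (3 + D)/(2*D) (O(D) = (3 + D)/((2*D)) = (3 + D)*(1/(2*D)) = (3 + D)/(2*D))
X(M) = -6 + 2*M*(127 + M) (X(M) = -6 + (M + 127)*(M + M) = -6 + (127 + M)*(2*M) = -6 + 2*M*(127 + M))
4870/X(-48 - O(2)) = 4870/(-6 + 2*(-48 - (3 + 2)/(2*2))**2 + 254*(-48 - (3 + 2)/(2*2))) = 4870/(-6 + 2*(-48 - 5/(2*2))**2 + 254*(-48 - 5/(2*2))) = 4870/(-6 + 2*(-48 - 1*5/4)**2 + 254*(-48 - 1*5/4)) = 4870/(-6 + 2*(-48 - 5/4)**2 + 254*(-48 - 5/4)) = 4870/(-6 + 2*(-197/4)**2 + 254*(-197/4)) = 4870/(-6 + 2*(38809/16) - 25019/2) = 4870/(-6 + 38809/8 - 25019/2) = 4870/(-61315/8) = 4870*(-8/61315) = -7792/12263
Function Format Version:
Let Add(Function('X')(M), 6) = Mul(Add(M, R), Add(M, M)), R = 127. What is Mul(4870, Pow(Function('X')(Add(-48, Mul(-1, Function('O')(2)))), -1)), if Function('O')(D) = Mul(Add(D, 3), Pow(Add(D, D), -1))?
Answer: Rational(-7792, 12263) ≈ -0.63541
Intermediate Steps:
Function('O')(D) = Mul(Rational(1, 2), Pow(D, -1), Add(3, D)) (Function('O')(D) = Mul(Add(3, D), Pow(Mul(2, D), -1)) = Mul(Add(3, D), Mul(Rational(1, 2), Pow(D, -1))) = Mul(Rational(1, 2), Pow(D, -1), Add(3, D)))
Function('X')(M) = Add(-6, Mul(2, M, Add(127, M))) (Function('X')(M) = Add(-6, Mul(Add(M, 127), Add(M, M))) = Add(-6, Mul(Add(127, M), Mul(2, M))) = Add(-6, Mul(2, M, Add(127, M))))
Mul(4870, Pow(Function('X')(Add(-48, Mul(-1, Function('O')(2)))), -1)) = Mul(4870, Pow(Add(-6, Mul(2, Pow(Add(-48, Mul(-1, Mul(Rational(1, 2), Pow(2, -1), Add(3, 2)))), 2)), Mul(254, Add(-48, Mul(-1, Mul(Rational(1, 2), Pow(2, -1), Add(3, 2)))))), -1)) = Mul(4870, Pow(Add(-6, Mul(2, Pow(Add(-48, Mul(-1, Mul(Rational(1, 2), Rational(1, 2), 5))), 2)), Mul(254, Add(-48, Mul(-1, Mul(Rational(1, 2), Rational(1, 2), 5))))), -1)) = Mul(4870, Pow(Add(-6, Mul(2, Pow(Add(-48, Mul(-1, Rational(5, 4))), 2)), Mul(254, Add(-48, Mul(-1, Rational(5, 4))))), -1)) = Mul(4870, Pow(Add(-6, Mul(2, Pow(Add(-48, Rational(-5, 4)), 2)), Mul(254, Add(-48, Rational(-5, 4)))), -1)) = Mul(4870, Pow(Add(-6, Mul(2, Pow(Rational(-197, 4), 2)), Mul(254, Rational(-197, 4))), -1)) = Mul(4870, Pow(Add(-6, Mul(2, Rational(38809, 16)), Rational(-25019, 2)), -1)) = Mul(4870, Pow(Add(-6, Rational(38809, 8), Rational(-25019, 2)), -1)) = Mul(4870, Pow(Rational(-61315, 8), -1)) = Mul(4870, Rational(-8, 61315)) = Rational(-7792, 12263)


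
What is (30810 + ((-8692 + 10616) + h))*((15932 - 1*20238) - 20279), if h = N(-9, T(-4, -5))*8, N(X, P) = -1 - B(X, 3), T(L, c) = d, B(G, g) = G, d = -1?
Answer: -806338830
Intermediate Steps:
T(L, c) = -1
N(X, P) = -1 - X
h = 64 (h = (-1 - 1*(-9))*8 = (-1 + 9)*8 = 8*8 = 64)
(30810 + ((-8692 + 10616) + h))*((15932 - 1*20238) - 20279) = (30810 + ((-8692 + 10616) + 64))*((15932 - 1*20238) - 20279) = (30810 + (1924 + 64))*((15932 - 20238) - 20279) = (30810 + 1988)*(-4306 - 20279) = 32798*(-24585) = -806338830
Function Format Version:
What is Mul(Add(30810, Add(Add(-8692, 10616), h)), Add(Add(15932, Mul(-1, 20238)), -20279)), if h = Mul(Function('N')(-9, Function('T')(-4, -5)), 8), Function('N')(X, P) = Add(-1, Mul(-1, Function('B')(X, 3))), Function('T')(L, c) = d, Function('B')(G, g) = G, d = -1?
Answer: -806338830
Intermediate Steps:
Function('T')(L, c) = -1
Function('N')(X, P) = Add(-1, Mul(-1, X))
h = 64 (h = Mul(Add(-1, Mul(-1, -9)), 8) = Mul(Add(-1, 9), 8) = Mul(8, 8) = 64)
Mul(Add(30810, Add(Add(-8692, 10616), h)), Add(Add(15932, Mul(-1, 20238)), -20279)) = Mul(Add(30810, Add(Add(-8692, 10616), 64)), Add(Add(15932, Mul(-1, 20238)), -20279)) = Mul(Add(30810, Add(1924, 64)), Add(Add(15932, -20238), -20279)) = Mul(Add(30810, 1988), Add(-4306, -20279)) = Mul(32798, -24585) = -806338830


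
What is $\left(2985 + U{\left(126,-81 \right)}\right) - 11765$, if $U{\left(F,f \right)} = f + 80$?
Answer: $-8781$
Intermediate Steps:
$U{\left(F,f \right)} = 80 + f$
$\left(2985 + U{\left(126,-81 \right)}\right) - 11765 = \left(2985 + \left(80 - 81\right)\right) - 11765 = \left(2985 - 1\right) - 11765 = 2984 - 11765 = -8781$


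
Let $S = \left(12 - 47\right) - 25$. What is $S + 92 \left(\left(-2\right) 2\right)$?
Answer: $-428$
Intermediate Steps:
$S = -60$ ($S = -35 - 25 = -60$)
$S + 92 \left(\left(-2\right) 2\right) = -60 + 92 \left(\left(-2\right) 2\right) = -60 + 92 \left(-4\right) = -60 - 368 = -428$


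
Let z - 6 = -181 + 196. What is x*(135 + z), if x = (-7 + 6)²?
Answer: 156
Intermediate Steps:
z = 21 (z = 6 + (-181 + 196) = 6 + 15 = 21)
x = 1 (x = (-1)² = 1)
x*(135 + z) = 1*(135 + 21) = 1*156 = 156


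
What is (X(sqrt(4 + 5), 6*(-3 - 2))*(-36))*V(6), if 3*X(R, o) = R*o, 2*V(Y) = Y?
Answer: 3240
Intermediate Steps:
V(Y) = Y/2
X(R, o) = R*o/3 (X(R, o) = (R*o)/3 = R*o/3)
(X(sqrt(4 + 5), 6*(-3 - 2))*(-36))*V(6) = ((sqrt(4 + 5)*(6*(-3 - 2))/3)*(-36))*((1/2)*6) = ((sqrt(9)*(6*(-5))/3)*(-36))*3 = (((1/3)*3*(-30))*(-36))*3 = -30*(-36)*3 = 1080*3 = 3240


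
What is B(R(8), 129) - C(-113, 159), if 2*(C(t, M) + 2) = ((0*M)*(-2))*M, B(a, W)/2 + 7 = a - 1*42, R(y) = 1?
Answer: -94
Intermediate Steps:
B(a, W) = -98 + 2*a (B(a, W) = -14 + 2*(a - 1*42) = -14 + 2*(a - 42) = -14 + 2*(-42 + a) = -14 + (-84 + 2*a) = -98 + 2*a)
C(t, M) = -2 (C(t, M) = -2 + (((0*M)*(-2))*M)/2 = -2 + ((0*(-2))*M)/2 = -2 + (0*M)/2 = -2 + (1/2)*0 = -2 + 0 = -2)
B(R(8), 129) - C(-113, 159) = (-98 + 2*1) - 1*(-2) = (-98 + 2) + 2 = -96 + 2 = -94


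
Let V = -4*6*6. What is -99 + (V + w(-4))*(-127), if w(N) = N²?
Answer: 16157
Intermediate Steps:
V = -144 (V = -24*6 = -144)
-99 + (V + w(-4))*(-127) = -99 + (-144 + (-4)²)*(-127) = -99 + (-144 + 16)*(-127) = -99 - 128*(-127) = -99 + 16256 = 16157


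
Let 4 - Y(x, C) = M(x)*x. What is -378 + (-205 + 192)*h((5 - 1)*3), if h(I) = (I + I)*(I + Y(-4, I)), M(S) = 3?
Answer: -9114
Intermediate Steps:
Y(x, C) = 4 - 3*x
h(I) = 2*I*(16 + I) (h(I) = (I + I)*(I + (4 - 3*(-4))) = (2*I)*(I + (4 + 12)) = (2*I)*(I + 16) = (2*I)*(16 + I) = 2*I*(16 + I))
-378 + (-205 + 192)*h((5 - 1)*3) = -378 + (-205 + 192)*(2*((5 - 1)*3)*(16 + (5 - 1)*3)) = -378 - 26*4*3*(16 + 4*3) = -378 - 26*12*(16 + 12) = -378 - 26*12*28 = -378 - 13*672 = -378 - 8736 = -9114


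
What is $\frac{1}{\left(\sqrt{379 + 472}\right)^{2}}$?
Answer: $\frac{1}{851} \approx 0.0011751$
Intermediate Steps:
$\frac{1}{\left(\sqrt{379 + 472}\right)^{2}} = \frac{1}{\left(\sqrt{851}\right)^{2}} = \frac{1}{851}$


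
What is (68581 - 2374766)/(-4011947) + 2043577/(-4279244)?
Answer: 1670005709721/17168100128068 ≈ 0.097274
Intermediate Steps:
(68581 - 2374766)/(-4011947) + 2043577/(-4279244) = -2306185*(-1/4011947) + 2043577*(-1/4279244) = 2306185/4011947 - 2043577/4279244 = 1670005709721/17168100128068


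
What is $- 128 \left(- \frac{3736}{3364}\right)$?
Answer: $\frac{119552}{841} \approx 142.15$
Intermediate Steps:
$- 128 \left(- \frac{3736}{3364}\right) = - 128 \left(\left(-3736\right) \frac{1}{3364}\right) = \left(-128\right) \left(- \frac{934}{841}\right) = \frac{119552}{841}$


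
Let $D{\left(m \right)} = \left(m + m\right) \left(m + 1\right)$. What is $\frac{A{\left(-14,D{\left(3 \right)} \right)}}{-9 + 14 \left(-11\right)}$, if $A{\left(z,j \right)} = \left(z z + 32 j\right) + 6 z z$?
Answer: $- \frac{2140}{163} \approx -13.129$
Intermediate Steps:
$D{\left(m \right)} = 2 m \left(1 + m\right)$
$A{\left(z,j \right)} = 7 z^{2} + 32 j$ ($A{\left(z,j \right)} = \left(z^{2} + 32 j\right) + 6 z^{2} = 7 z^{2} + 32 j$)
$\frac{A{\left(-14,D{\left(3 \right)} \right)}}{-9 + 14 \left(-11\right)} = \frac{7 \left(-14\right)^{2} + 32 \cdot 2 \cdot 3 \left(1 + 3\right)}{-9 + 14 \left(-11\right)} = \frac{7 \cdot 196 + 32 \cdot 2 \cdot 3 \cdot 4}{-9 - 154} = \frac{1372 + 32 \cdot 24}{-163} = \left(1372 + 768\right) \left(- \frac{1}{163}\right) = 2140 \left(- \frac{1}{163}\right) = - \frac{2140}{163}$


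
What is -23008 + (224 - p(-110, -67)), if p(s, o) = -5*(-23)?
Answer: -22899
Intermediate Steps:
p(s, o) = 115
-23008 + (224 - p(-110, -67)) = -23008 + (224 - 1*115) = -23008 + (224 - 115) = -23008 + 109 = -22899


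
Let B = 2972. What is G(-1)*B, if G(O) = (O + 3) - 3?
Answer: -2972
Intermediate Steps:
G(O) = O (G(O) = (3 + O) - 3 = O)
G(-1)*B = -1*2972 = -2972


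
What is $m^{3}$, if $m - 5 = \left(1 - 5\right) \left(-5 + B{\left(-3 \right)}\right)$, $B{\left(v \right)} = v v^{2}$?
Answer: $2352637$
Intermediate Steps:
$B{\left(v \right)} = v^{3}$
$m = 133$ ($m = 5 + \left(1 - 5\right) \left(-5 + \left(-3\right)^{3}\right) = 5 - 4 \left(-5 - 27\right) = 5 - -128 = 5 + 128 = 133$)
$m^{3} = 133^{3} = 2352637$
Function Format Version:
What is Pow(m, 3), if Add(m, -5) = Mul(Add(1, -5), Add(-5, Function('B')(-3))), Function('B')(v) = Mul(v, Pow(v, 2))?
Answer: 2352637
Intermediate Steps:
Function('B')(v) = Pow(v, 3)
m = 133 (m = Add(5, Mul(Add(1, -5), Add(-5, Pow(-3, 3)))) = Add(5, Mul(-4, Add(-5, -27))) = Add(5, Mul(-4, -32)) = Add(5, 128) = 133)
Pow(m, 3) = Pow(133, 3) = 2352637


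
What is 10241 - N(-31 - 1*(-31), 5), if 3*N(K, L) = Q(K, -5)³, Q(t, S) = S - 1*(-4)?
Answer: 30724/3 ≈ 10241.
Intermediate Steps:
Q(t, S) = 4 + S (Q(t, S) = S + 4 = 4 + S)
N(K, L) = -⅓ (N(K, L) = (4 - 5)³/3 = (⅓)*(-1)³ = (⅓)*(-1) = -⅓)
10241 - N(-31 - 1*(-31), 5) = 10241 - 1*(-⅓) = 10241 + ⅓ = 30724/3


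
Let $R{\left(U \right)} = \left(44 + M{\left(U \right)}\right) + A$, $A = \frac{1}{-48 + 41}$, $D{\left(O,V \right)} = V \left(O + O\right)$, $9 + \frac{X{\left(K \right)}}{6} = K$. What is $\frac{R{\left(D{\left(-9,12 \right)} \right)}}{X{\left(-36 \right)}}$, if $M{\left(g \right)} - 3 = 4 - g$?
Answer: $- \frac{934}{945} \approx -0.98836$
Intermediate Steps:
$X{\left(K \right)} = -54 + 6 K$
$D{\left(O,V \right)} = 2 O V$ ($D{\left(O,V \right)} = V 2 O = 2 O V$)
$M{\left(g \right)} = 7 - g$ ($M{\left(g \right)} = 3 - \left(-4 + g\right) = 7 - g$)
$A = - \frac{1}{7}$ ($A = \frac{1}{-7} = - \frac{1}{7} \approx -0.14286$)
$R{\left(U \right)} = \frac{356}{7} - U$ ($R{\left(U \right)} = \left(44 - \left(-7 + U\right)\right) - \frac{1}{7} = \left(51 - U\right) - \frac{1}{7} = \frac{356}{7} - U$)
$\frac{R{\left(D{\left(-9,12 \right)} \right)}}{X{\left(-36 \right)}} = \frac{\frac{356}{7} - 2 \left(-9\right) 12}{-54 + 6 \left(-36\right)} = \frac{\frac{356}{7} - -216}{-54 - 216} = \frac{\frac{356}{7} + 216}{-270} = \frac{1868}{7} \left(- \frac{1}{270}\right) = - \frac{934}{945}$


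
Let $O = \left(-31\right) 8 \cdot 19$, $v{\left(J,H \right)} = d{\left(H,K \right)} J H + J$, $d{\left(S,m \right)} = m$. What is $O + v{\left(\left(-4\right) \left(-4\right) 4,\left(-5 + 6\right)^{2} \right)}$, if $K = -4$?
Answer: $-4904$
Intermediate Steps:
$v{\left(J,H \right)} = J - 4 H J$ ($v{\left(J,H \right)} = - 4 J H + J = - 4 H J + J = J - 4 H J$)
$O = -4712$ ($O = \left(-248\right) 19 = -4712$)
$O + v{\left(\left(-4\right) \left(-4\right) 4,\left(-5 + 6\right)^{2} \right)} = -4712 + \left(-4\right) \left(-4\right) 4 \left(1 - 4 \left(-5 + 6\right)^{2}\right) = -4712 + 16 \cdot 4 \left(1 - 4 \cdot 1^{2}\right) = -4712 + 64 \left(1 - 4\right) = -4712 + 64 \left(-3\right) = -4712 - 192 = -4904$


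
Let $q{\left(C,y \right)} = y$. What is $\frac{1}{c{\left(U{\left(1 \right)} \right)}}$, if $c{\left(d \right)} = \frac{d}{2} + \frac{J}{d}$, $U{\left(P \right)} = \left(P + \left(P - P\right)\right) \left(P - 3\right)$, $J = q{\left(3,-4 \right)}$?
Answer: $1$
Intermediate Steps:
$J = -4$
$U{\left(P \right)} = P \left(-3 + P\right)$ ($U{\left(P \right)} = \left(P + 0\right) \left(-3 + P\right) = P \left(-3 + P\right)$)
$c{\left(d \right)} = \frac{d}{2} - \frac{4}{d}$
$\frac{1}{c{\left(U{\left(1 \right)} \right)}} = \frac{1}{\frac{1 \left(-3 + 1\right)}{2} - \frac{4}{1 \left(-3 + 1\right)}} = \frac{1}{\frac{1 \left(-2\right)}{2} - \frac{4}{1 \left(-2\right)}} = \frac{1}{\frac{1}{2} \left(-2\right) - \frac{4}{-2}} = \frac{1}{-1 - -2} = \frac{1}{-1 + 2} = 1^{-1} = 1$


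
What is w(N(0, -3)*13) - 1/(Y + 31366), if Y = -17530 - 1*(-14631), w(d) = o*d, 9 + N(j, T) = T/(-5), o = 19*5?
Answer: -295316659/28467 ≈ -10374.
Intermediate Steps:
o = 95
N(j, T) = -9 - T/5 (N(j, T) = -9 + T/(-5) = -9 + T*(-1/5) = -9 - T/5)
w(d) = 95*d
Y = -2899 (Y = -17530 + 14631 = -2899)
w(N(0, -3)*13) - 1/(Y + 31366) = 95*((-9 - 1/5*(-3))*13) - 1/(-2899 + 31366) = 95*((-9 + 3/5)*13) - 1/28467 = 95*(-42/5*13) - 1*1/28467 = 95*(-546/5) - 1/28467 = -10374 - 1/28467 = -295316659/28467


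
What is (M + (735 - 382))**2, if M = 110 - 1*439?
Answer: 576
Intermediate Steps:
M = -329 (M = 110 - 439 = -329)
(M + (735 - 382))**2 = (-329 + (735 - 382))**2 = (-329 + 353)**2 = 24**2 = 576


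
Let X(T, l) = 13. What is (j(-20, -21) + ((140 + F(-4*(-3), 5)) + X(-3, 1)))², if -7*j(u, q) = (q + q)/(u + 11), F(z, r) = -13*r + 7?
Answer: 80089/9 ≈ 8898.8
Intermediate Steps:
F(z, r) = 7 - 13*r
j(u, q) = -2*q/(7*(11 + u)) (j(u, q) = -(q + q)/(7*(u + 11)) = -2*q/(7*(11 + u)))
(j(-20, -21) + ((140 + F(-4*(-3), 5)) + X(-3, 1)))² = (-2*(-21)/(77 + 7*(-20)) + ((140 + (7 - 13*5)) + 13))² = (-2*(-21)/(77 - 140) + ((140 + (7 - 65)) + 13))² = (-2*(-21)/(-63) + ((140 - 58) + 13))² = (-2*(-21)*(-1/63) + (82 + 13))² = (-⅔ + 95)² = (283/3)² = 80089/9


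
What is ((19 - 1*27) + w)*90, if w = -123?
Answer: -11790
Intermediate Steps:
((19 - 1*27) + w)*90 = ((19 - 1*27) - 123)*90 = ((19 - 27) - 123)*90 = (-8 - 123)*90 = -131*90 = -11790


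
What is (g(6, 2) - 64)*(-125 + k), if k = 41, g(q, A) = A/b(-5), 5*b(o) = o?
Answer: 5544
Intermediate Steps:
b(o) = o/5
g(q, A) = -A (g(q, A) = A/(((⅕)*(-5))) = A/(-1) = A*(-1) = -A)
(g(6, 2) - 64)*(-125 + k) = (-1*2 - 64)*(-125 + 41) = (-2 - 64)*(-84) = -66*(-84) = 5544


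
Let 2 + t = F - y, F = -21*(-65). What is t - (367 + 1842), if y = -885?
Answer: 39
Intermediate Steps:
F = 1365
t = 2248 (t = -2 + (1365 - 1*(-885)) = -2 + (1365 + 885) = -2 + 2250 = 2248)
t - (367 + 1842) = 2248 - (367 + 1842) = 2248 - 1*2209 = 2248 - 2209 = 39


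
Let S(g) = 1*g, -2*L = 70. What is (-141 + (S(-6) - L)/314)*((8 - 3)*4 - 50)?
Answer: 663675/157 ≈ 4227.2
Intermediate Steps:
L = -35 (L = -1/2*70 = -35)
S(g) = g
(-141 + (S(-6) - L)/314)*((8 - 3)*4 - 50) = (-141 + (-6 - 1*(-35))/314)*((8 - 3)*4 - 50) = (-141 + (-6 + 35)*(1/314))*(5*4 - 50) = (-141 + 29*(1/314))*(20 - 50) = (-141 + 29/314)*(-30) = -44245/314*(-30) = 663675/157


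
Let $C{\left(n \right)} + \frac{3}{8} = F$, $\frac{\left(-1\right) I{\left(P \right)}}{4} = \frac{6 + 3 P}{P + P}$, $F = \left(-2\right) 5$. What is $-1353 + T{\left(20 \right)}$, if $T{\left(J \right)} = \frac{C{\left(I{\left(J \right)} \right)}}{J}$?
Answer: $- \frac{216563}{160} \approx -1353.5$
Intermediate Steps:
$F = -10$
$I{\left(P \right)} = - \frac{2 \left(6 + 3 P\right)}{P}$ ($I{\left(P \right)} = - 4 \frac{6 + 3 P}{P + P} = - 4 \frac{6 + 3 P}{2 P} = - \frac{2 \left(6 + 3 P\right)}{P}$)
$C{\left(n \right)} = - \frac{83}{8}$ ($C{\left(n \right)} = - \frac{3}{8} - 10 = - \frac{83}{8}$)
$T{\left(J \right)} = - \frac{83}{8 J}$
$-1353 + T{\left(20 \right)} = -1353 - \frac{83}{8 \cdot 20} = -1353 - \frac{83}{160} = - \frac{216563}{160}$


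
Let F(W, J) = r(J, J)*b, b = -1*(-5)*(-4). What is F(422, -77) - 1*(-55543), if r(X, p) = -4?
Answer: 55623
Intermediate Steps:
b = -20 (b = 5*(-4) = -20)
F(W, J) = 80 (F(W, J) = -4*(-20) = 80)
F(422, -77) - 1*(-55543) = 80 - 1*(-55543) = 80 + 55543 = 55623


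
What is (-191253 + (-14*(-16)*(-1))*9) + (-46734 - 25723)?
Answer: -265726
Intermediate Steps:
(-191253 + (-14*(-16)*(-1))*9) + (-46734 - 25723) = (-191253 + (224*(-1))*9) - 72457 = (-191253 - 224*9) - 72457 = (-191253 - 2016) - 72457 = -193269 - 72457 = -265726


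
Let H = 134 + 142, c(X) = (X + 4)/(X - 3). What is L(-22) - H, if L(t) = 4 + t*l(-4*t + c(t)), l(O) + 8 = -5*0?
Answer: -96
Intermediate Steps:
c(X) = (4 + X)/(-3 + X)
H = 276
l(O) = -8 (l(O) = -8 - 5*0 = -8 + 0 = -8)
L(t) = 4 - 8*t (L(t) = 4 + t*(-8) = 4 - 8*t)
L(-22) - H = (4 - 8*(-22)) - 1*276 = (4 + 176) - 276 = 180 - 276 = -96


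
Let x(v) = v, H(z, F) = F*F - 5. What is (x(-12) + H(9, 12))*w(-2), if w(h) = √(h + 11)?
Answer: 381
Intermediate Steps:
H(z, F) = -5 + F² (H(z, F) = F² - 5 = -5 + F²)
w(h) = √(11 + h)
(x(-12) + H(9, 12))*w(-2) = (-12 + (-5 + 12²))*√(11 - 2) = (-12 + (-5 + 144))*√9 = (-12 + 139)*3 = 127*3 = 381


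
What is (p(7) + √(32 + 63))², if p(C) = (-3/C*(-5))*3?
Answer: 6680/49 + 90*√95/7 ≈ 261.64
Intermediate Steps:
p(C) = 45/C (p(C) = (15/C)*3 = 45/C)
(p(7) + √(32 + 63))² = (45/7 + √(32 + 63))² = (45*(⅐) + √95)² = (45/7 + √95)²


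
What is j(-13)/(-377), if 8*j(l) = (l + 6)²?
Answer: -49/3016 ≈ -0.016247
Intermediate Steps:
j(l) = (6 + l)²/8 (j(l) = (l + 6)²/8 = (6 + l)²/8)
j(-13)/(-377) = ((6 - 13)²/8)/(-377) = ((⅛)*(-7)²)*(-1/377) = ((⅛)*49)*(-1/377) = (49/8)*(-1/377) = -49/3016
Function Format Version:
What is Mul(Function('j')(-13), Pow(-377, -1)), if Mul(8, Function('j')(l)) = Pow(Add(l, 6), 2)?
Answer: Rational(-49, 3016) ≈ -0.016247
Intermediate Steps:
Function('j')(l) = Mul(Rational(1, 8), Pow(Add(6, l), 2)) (Function('j')(l) = Mul(Rational(1, 8), Pow(Add(l, 6), 2)) = Mul(Rational(1, 8), Pow(Add(6, l), 2)))
Mul(Function('j')(-13), Pow(-377, -1)) = Mul(Mul(Rational(1, 8), Pow(Add(6, -13), 2)), Pow(-377, -1)) = Mul(Mul(Rational(1, 8), Pow(-7, 2)), Rational(-1, 377)) = Mul(Mul(Rational(1, 8), 49), Rational(-1, 377)) = Mul(Rational(49, 8), Rational(-1, 377)) = Rational(-49, 3016)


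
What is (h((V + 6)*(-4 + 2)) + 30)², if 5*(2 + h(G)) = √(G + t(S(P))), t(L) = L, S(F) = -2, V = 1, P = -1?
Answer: 19584/25 + 224*I/5 ≈ 783.36 + 44.8*I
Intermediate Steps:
h(G) = -2 + √(-2 + G)/5 (h(G) = -2 + √(G - 2)/5 = -2 + √(-2 + G)/5)
(h((V + 6)*(-4 + 2)) + 30)² = ((-2 + √(-2 + (1 + 6)*(-4 + 2))/5) + 30)² = ((-2 + √(-2 + 7*(-2))/5) + 30)² = ((-2 + √(-2 - 14)/5) + 30)² = ((-2 + √(-16)/5) + 30)² = ((-2 + (4*I)/5) + 30)² = ((-2 + 4*I/5) + 30)² = (28 + 4*I/5)²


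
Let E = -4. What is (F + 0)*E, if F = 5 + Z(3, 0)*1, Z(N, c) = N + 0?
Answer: -32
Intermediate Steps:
Z(N, c) = N
F = 8 (F = 5 + 3*1 = 5 + 3 = 8)
(F + 0)*E = (8 + 0)*(-4) = 8*(-4) = -32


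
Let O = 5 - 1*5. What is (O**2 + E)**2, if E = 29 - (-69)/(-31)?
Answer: 688900/961 ≈ 716.86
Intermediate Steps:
O = 0 (O = 5 - 5 = 0)
E = 830/31 (E = 29 - (-69)*(-1)/31 = 29 - 1*69/31 = 29 - 69/31 = 830/31 ≈ 26.774)
(O**2 + E)**2 = (0**2 + 830/31)**2 = (0 + 830/31)**2 = (830/31)**2 = 688900/961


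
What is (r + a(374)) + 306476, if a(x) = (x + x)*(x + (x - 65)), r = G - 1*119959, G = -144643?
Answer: 552758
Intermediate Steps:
r = -264602 (r = -144643 - 1*119959 = -144643 - 119959 = -264602)
a(x) = 2*x*(-65 + 2*x) (a(x) = (2*x)*(x + (-65 + x)) = (2*x)*(-65 + 2*x) = 2*x*(-65 + 2*x))
(r + a(374)) + 306476 = (-264602 + 2*374*(-65 + 2*374)) + 306476 = (-264602 + 2*374*(-65 + 748)) + 306476 = (-264602 + 2*374*683) + 306476 = (-264602 + 510884) + 306476 = 246282 + 306476 = 552758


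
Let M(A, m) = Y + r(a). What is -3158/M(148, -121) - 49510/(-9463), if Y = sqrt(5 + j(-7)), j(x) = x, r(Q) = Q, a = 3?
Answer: -89107852/104093 + 3158*I*sqrt(2)/11 ≈ -856.04 + 406.01*I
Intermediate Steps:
Y = I*sqrt(2) (Y = sqrt(5 - 7) = sqrt(-2) = I*sqrt(2) ≈ 1.4142*I)
M(A, m) = 3 + I*sqrt(2) (M(A, m) = I*sqrt(2) + 3 = 3 + I*sqrt(2))
-3158/M(148, -121) - 49510/(-9463) = -3158/(3 + I*sqrt(2)) - 49510/(-9463) = -3158/(3 + I*sqrt(2)) - 49510*(-1/9463) = -3158/(3 + I*sqrt(2)) + 49510/9463 = 49510/9463 - 3158/(3 + I*sqrt(2))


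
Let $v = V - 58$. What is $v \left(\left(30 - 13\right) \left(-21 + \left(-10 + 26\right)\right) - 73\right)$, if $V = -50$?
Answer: $17064$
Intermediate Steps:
$v = -108$ ($v = -50 - 58 = -108$)
$v \left(\left(30 - 13\right) \left(-21 + \left(-10 + 26\right)\right) - 73\right) = - 108 \left(\left(30 - 13\right) \left(-21 + \left(-10 + 26\right)\right) - 73\right) = - 108 \left(17 \left(-21 + 16\right) - 73\right) = - 108 \left(17 \left(-5\right) - 73\right) = - 108 \left(-85 - 73\right) = \left(-108\right) \left(-158\right) = 17064$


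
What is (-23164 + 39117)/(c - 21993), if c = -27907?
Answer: -15953/49900 ≈ -0.31970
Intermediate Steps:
(-23164 + 39117)/(c - 21993) = (-23164 + 39117)/(-27907 - 21993) = 15953/(-49900) = 15953*(-1/49900) = -15953/49900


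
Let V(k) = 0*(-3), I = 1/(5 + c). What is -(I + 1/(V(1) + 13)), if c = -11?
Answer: 7/78 ≈ 0.089744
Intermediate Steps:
I = -⅙ (I = 1/(5 - 11) = 1/(-6) = -⅙ ≈ -0.16667)
V(k) = 0
-(I + 1/(V(1) + 13)) = -(-⅙ + 1/(0 + 13)) = -(-⅙ + 1/13) = -1*(-7/78) = 7/78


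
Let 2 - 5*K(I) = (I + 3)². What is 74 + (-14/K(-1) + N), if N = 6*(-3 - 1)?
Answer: 85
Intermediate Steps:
K(I) = ⅖ - (3 + I)²/5 (K(I) = ⅖ - (I + 3)²/5 = ⅖ - (3 + I)²/5)
N = -24 (N = 6*(-4) = -24)
74 + (-14/K(-1) + N) = 74 + (-14/(⅖ - (3 - 1)²/5) - 24) = 74 + (-14/(⅖ - ⅕*2²) - 24) = 74 + (-14/(⅖ - ⅕*4) - 24) = 74 + (-14/(⅖ - ⅘) - 24) = 74 + (-14/(-⅖) - 24) = 74 + (-14*(-5/2) - 24) = 74 + (35 - 24) = 74 + 11 = 85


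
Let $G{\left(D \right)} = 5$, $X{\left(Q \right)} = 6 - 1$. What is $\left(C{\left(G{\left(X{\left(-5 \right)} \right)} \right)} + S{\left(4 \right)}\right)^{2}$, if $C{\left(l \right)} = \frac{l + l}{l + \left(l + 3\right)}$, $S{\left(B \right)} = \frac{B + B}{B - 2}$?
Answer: $\frac{3844}{169} \approx 22.746$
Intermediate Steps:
$X{\left(Q \right)} = 5$
$S{\left(B \right)} = \frac{2 B}{-2 + B}$
$C{\left(l \right)} = \frac{2 l}{3 + 2 l}$ ($C{\left(l \right)} = \frac{2 l}{l + \left(3 + l\right)} = \frac{2 l}{3 + 2 l}$)
$\left(C{\left(G{\left(X{\left(-5 \right)} \right)} \right)} + S{\left(4 \right)}\right)^{2} = \left(2 \cdot 5 \frac{1}{3 + 2 \cdot 5} + 2 \cdot 4 \frac{1}{-2 + 4}\right)^{2} = \left(2 \cdot 5 \frac{1}{3 + 10} + 2 \cdot 4 \cdot \frac{1}{2}\right)^{2} = \left(2 \cdot 5 \cdot \frac{1}{13} + 2 \cdot 4 \cdot \frac{1}{2}\right)^{2} = \left(2 \cdot 5 \cdot \frac{1}{13} + 4\right)^{2} = \left(\frac{10}{13} + 4\right)^{2} = \left(\frac{62}{13}\right)^{2} = \frac{3844}{169}$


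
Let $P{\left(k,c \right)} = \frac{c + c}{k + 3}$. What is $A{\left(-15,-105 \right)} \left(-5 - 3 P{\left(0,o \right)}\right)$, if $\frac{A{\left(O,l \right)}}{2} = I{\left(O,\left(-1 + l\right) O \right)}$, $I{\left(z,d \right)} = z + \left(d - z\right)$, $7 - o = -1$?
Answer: $-66780$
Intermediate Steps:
$o = 8$ ($o = 7 - -1 = 7 + 1 = 8$)
$P{\left(k,c \right)} = \frac{2 c}{3 + k}$
$I{\left(z,d \right)} = d$
$A{\left(O,l \right)} = 2 O \left(-1 + l\right)$ ($A{\left(O,l \right)} = 2 \left(-1 + l\right) O = 2 O \left(-1 + l\right)$)
$A{\left(-15,-105 \right)} \left(-5 - 3 P{\left(0,o \right)}\right) = 2 \left(-15\right) \left(-1 - 105\right) \left(-5 - 3 \cdot 2 \cdot 8 \frac{1}{3 + 0}\right) = 2 \left(-15\right) \left(-106\right) \left(-5 - 3 \cdot 2 \cdot 8 \cdot \frac{1}{3}\right) = 3180 \left(-5 - 3 \cdot 2 \cdot 8 \cdot \frac{1}{3}\right) = 3180 \left(-5 - 16\right) = 3180 \left(-21\right) = -66780$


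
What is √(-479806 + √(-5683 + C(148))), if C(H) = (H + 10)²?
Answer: √(-479806 + √19281) ≈ 692.58*I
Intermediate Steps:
C(H) = (10 + H)²
√(-479806 + √(-5683 + C(148))) = √(-479806 + √(-5683 + (10 + 148)²)) = √(-479806 + √(-5683 + 158²)) = √(-479806 + √(-5683 + 24964)) = √(-479806 + √19281)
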